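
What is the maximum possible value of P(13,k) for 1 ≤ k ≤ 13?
P(13,k) increases in k, so maximum at k = 13: 13! = 6,227,020,800.

Answer: 6,227,020,800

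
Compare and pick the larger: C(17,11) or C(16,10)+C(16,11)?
Equal

By Pascal's identity: C(17,11) = C(16,10)+C(16,11) = 12,376. Equal.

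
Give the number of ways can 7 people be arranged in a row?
5,040

Solution: Arrangements of 7 distinct objects: 7! = 5,040.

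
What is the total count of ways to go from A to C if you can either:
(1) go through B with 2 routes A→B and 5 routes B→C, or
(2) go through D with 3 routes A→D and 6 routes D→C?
28

Solution: Route via B: 2×5=10. Route via D: 3×6=18. Total: 28.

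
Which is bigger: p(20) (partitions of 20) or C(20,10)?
Pentagonal recurrence p(n) = p(n−1) + p(n−2) − p(n−5) − p(n−7) + …: p(20) = p(19) + p(18) − p(15) − p(13) + p(8) + p(5) = 490 + 385 − 176 − 101 + 22 + 7 = 627; C(20,10) = 184,756.

Answer: C(20,10)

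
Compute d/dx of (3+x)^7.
Using the power rule: d/dx (3+x)^7 = 7(3+x)^{6}.

Answer: 7(3+x)^6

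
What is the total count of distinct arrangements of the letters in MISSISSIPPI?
34,650

Explanation: Word has 11 letters (M=1, I=4, S=4, P=2). Arrangements: 11!/Π(k!) = 34,650.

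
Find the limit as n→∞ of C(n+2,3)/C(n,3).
1

Reasoning: Both numerator and denominator grow as n^3/3! for large n, so the ratio → 1.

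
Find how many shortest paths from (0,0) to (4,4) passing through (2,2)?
36

To (2,2): C(4,2)=6. From there: C(4,2)=6. Total: 36.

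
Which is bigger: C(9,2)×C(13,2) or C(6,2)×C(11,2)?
C(9,2)×C(13,2)

Explanation: C(9,2)×C(13,2)=2,808, C(6,2)×C(11,2)=825.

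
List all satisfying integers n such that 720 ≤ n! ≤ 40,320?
6, 7, 8
n! is strictly increasing; 6! = 720 and 8! = 40,320, so valid n = 6, 7, 8.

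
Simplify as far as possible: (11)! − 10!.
36,288,000

Solution: (11)! − 10! = (11)·10! − 10! = (11−1)·10! = 10·10! = 36,288,000.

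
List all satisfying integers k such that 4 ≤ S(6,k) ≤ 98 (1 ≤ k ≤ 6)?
S(6,1)=1; S(6,2)=31; S(6,3)=90; S(6,4)=65; S(6,5)=15; S(6,6)=1. So valid k = 2, 3, 4, 5.
Final answer: 2, 3, 4, 5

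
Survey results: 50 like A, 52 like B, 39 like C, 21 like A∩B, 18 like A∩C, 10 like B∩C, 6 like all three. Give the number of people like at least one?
98

Working:
|A∪B∪C| = 50+52+39-21-18-10+6 = 98.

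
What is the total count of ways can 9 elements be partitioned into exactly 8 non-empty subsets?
36

Explanation: This equals S(9,8), the Stirling number of the 2nd kind.
Using the Stirling recurrence: S(n,k) = k·S(n-1,k) + S(n-1,k-1)
S(9,8) = 8·S(8,8) + S(8,7)
         = 8·1 + 28
         = 8 + 28
         = 36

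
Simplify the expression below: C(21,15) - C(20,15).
C(21,15) - C(20,15) = C(20,14) = 38,760.

Answer: 38,760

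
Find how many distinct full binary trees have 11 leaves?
16,796

Solution: Using the Catalan number formula: C_n = C(2n, n) / (n+1)
C_10 = C(20, 10) / (10+1)
     = 184756 / 11
     = 16,796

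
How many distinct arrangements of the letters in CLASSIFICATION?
1,816,214,400

Working:
Word has 14 letters (C=2, L=1, A=2, S=2, I=3, F=1, T=1, O=1, N=1). Arrangements: 14!/Π(k!) = 1,816,214,400.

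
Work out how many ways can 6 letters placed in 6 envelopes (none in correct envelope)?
265
Using D(n) = (n-1)[D(n-1) + D(n-2)]:
D(6) = (6-1) × [D(5) + D(4)]
      = 5 × [44 + 9]
      = 5 × 53
      = 265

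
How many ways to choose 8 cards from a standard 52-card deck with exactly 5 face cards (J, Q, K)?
12 face cards and 40 non-face cards: C(12,5) × C(40,3) = 792 × 9,880 = 7,824,960.

Answer: 7,824,960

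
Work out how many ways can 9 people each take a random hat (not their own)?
133,496

Working:
Using D(n) = (n-1)[D(n-1) + D(n-2)]:
D(9) = (9-1) × [D(8) + D(7)]
      = 8 × [14833 + 1854]
      = 8 × 16687
      = 133,496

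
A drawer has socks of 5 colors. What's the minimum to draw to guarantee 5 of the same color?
21

Explanation: Worst case: 4 of each = 20. One more: 21.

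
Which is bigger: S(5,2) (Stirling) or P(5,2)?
S(5,2) = 2·S(4,2) + S(4,1) = 2·7 + 1 = 15; P(5,2) = 20.
Final answer: P(5,2)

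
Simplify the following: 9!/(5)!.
3,024

Working:
This equals 9×8×...×6 = 3,024.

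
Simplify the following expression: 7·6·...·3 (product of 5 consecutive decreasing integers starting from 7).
2,520

Solution: This is P(7,5) = 7!/(2)! = 2,520.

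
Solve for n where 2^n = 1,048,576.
1,048,576 = 1,024 × 1,024 = 2^10 × 2^10 = 2^20, so n = 20.
Final answer: 20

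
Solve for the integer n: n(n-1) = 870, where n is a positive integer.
30

Working:
n² − n − 870 = 0, so n = (1 ± √(1 + 4·870))/2 = (1 ± √3,481)/2 = (1 ± 59)/2, i.e. n = 30 or n = -29. Taking the positive root, n = 30 (check: 30×29 = 870).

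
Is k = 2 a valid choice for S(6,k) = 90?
No

Explanation: S(6,2) = 2·S(5,2) + S(5,1) = 2·15 + 1 = 31, which does not equal 90.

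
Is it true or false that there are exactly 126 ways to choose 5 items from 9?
True

Explanation: C(9,5) = 126.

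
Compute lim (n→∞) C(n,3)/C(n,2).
∞

Solution: C(n,3)/C(n,2) = (n-2)/3 → ∞ as n → ∞.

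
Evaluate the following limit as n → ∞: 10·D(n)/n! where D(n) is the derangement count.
10/e

Solution: D(n)/n! → 1/e, so 10·D(n)/n! → 10/e.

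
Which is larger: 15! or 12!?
15!

15!=1,307,674,368,000, 12!=479,001,600. 15! > 12!.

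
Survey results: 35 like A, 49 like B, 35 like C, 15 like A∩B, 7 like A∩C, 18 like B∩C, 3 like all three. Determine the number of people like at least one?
82

Reasoning: |A∪B∪C| = 35+49+35-15-7-18+3 = 82.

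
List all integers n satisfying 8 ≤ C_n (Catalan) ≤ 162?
4, 5, 6

Working:
C_3=5; C_4=14; C_5=42; C_6=132; C_7=429. So valid n = 4, 5, 6.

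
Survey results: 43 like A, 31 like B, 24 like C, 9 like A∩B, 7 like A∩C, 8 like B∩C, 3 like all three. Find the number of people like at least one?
77

Explanation: |A∪B∪C| = 43+31+24-9-7-8+3 = 77.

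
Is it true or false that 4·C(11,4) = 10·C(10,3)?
False

Solution: Absorption identity k·C(n,k) = n·C(n-1,k-1). LHS = 4·330 = 1,320; RHS = 10·120 = 1,200.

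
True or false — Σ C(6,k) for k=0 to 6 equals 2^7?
False
Binomial theorem: Σ C(6,k) = (1+1)^6 = 2^6 = 64; RHS 2^7 = 128.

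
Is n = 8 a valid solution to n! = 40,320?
Yes

Solution: 8! = 8·7! = 8·5,040 = 40,320, which equals 40,320.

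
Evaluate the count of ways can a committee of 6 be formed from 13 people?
1,716
C(13,6) = 13! / (6! × (13-6)!)
         = 13! / (6! × 7!)
         = 1,716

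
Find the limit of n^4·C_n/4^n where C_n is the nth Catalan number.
∞

Reasoning: C_n ~ 4^n/(n^(3/2)√π), so n^4·C_n/4^n ~ n^(4 − 3/2)/√π → ∞.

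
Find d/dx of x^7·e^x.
Product rule: d/dx[x^7]·e^x + x^7·d/dx[e^x] = 7x^{6}e^x + x^7e^x.

Answer: (7x^6 + x^7)e^x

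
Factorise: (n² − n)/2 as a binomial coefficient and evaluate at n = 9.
(n² − n)/2 = n(n−1)/2 = C(n,2). At n = 9: C(9,2) = 36.
Final answer: C(n,2); C(9,2) = 36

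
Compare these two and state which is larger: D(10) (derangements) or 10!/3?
D(10)

Reasoning: D(10) = (10-1)·[D(9) + D(8)] = 9·[133,496 + 14,833] = 1,334,961; 10!/3 = 3,628,800/3 = 1,209,600.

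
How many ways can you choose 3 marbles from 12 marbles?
C(12,3) = 12! / (3! × (12-3)!)
         = 12! / (3! × 9!)
         = 220

Answer: 220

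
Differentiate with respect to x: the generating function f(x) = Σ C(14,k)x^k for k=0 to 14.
Term-by-term differentiation gives Σ k·C(14,k)x^{k-1} for k=1 to 14.
Final answer: Σ k·C(14,k)x^(k-1) for k=1 to 14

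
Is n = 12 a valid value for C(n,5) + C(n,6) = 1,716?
Yes

Reasoning: C(12,5) + C(12,6) = 792 + 924 = 1,716, which equals 1,716.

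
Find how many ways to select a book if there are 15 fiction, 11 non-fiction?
26

Reasoning: By the addition principle: 15 + 11 = 26.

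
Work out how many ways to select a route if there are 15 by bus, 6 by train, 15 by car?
36

Solution: By the addition principle: 15 + 6 + 15 = 36.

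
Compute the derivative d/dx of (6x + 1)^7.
Chain rule: 7(6x+1)^{6} × 6 = 42(6x+1)^{6}.
Final answer: 42(6x + 1)^6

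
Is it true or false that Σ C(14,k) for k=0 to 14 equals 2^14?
True

Explanation: Binomial theorem: Σ C(14,k) = (1+1)^14 = 2^14 = 16,384; RHS 2^14 = 16,384.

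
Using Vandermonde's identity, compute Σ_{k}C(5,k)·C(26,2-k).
465

Reasoning: = C(5+26,2) = C(31,2) = 465.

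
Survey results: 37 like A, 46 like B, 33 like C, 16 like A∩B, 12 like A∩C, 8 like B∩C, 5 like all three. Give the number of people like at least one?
85

Reasoning: |A∪B∪C| = 37+46+33-16-12-8+5 = 85.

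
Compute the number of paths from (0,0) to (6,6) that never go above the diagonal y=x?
132

Reasoning: Counted by the Catalan number C_6: C_6 = C(12,6)/(6+1) = 924/7 = 132.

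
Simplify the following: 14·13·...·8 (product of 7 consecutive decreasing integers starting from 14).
17,297,280

This is P(14,7) = 14!/(7)! = 17,297,280.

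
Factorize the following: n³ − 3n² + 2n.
n(n − 1)(n − 2)

Reasoning: n³ − 3n² + 2n = n(n² − 3n + 2) = n(n − 1)(n − 2).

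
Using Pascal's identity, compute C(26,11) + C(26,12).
17,383,860
C(26,11) + C(26,12) = C(27,12) = 17,383,860.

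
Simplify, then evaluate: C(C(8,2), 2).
C(8,2) = 28, then C(28, 2) = 378.

Answer: 378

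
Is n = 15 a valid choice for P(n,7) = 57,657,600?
No
P(15,7) = 15·14·13·12·11·10·9 = 32,432,400, which does not equal 57,657,600.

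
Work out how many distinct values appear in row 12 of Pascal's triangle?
7

Working:
Row 12 has entries C(12,0)..C(12,12); by symmetry C(12,k)=C(12,12-k), giving 7 distinct values.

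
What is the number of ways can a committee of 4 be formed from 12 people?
495

Working:
C(12,4) = 12! / (4! × (12-4)!)
         = 12! / (4! × 8!)
         = 495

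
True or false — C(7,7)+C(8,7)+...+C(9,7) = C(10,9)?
Hockey stick identity gives Σ = C(10,8) = 45; RHS C(10,9) = 10.

Answer: False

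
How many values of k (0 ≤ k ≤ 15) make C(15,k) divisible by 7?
10
Checking C(15,k) mod 7 for k = 0..15: divisible at k = 2, 3, 4, 5, 6, 9, 10, 11, 12, 13. That's 10 values.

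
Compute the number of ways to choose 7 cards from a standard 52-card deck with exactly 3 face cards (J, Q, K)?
20,105,800

Explanation: 12 face cards and 40 non-face cards: C(12,3) × C(40,4) = 220 × 91,390 = 20,105,800.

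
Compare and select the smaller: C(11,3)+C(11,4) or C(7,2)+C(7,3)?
C(7,2)+C(7,3)

Reasoning: First=495, Second=56.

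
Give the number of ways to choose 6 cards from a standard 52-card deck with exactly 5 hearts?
50,193

Explanation: 13 hearts and 39 non-hearts: C(13,5) × C(39,1) = 1287 × 39 = 50,193.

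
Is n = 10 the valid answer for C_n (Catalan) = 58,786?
No

Explanation: C_10 = C(20,10)/(10+1) = 184,756/11 = 16,796, which does not equal 58,786.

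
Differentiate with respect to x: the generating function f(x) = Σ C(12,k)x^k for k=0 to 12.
Σ k·C(12,k)x^(k-1) for k=1 to 12

Explanation: Term-by-term differentiation gives Σ k·C(12,k)x^{k-1} for k=1 to 12.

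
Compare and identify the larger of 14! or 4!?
14!=87,178,291,200, 4!=24. 14! > 4!.
Final answer: 14!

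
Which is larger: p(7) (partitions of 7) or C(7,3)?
C(7,3)

Solution: Pentagonal recurrence p(n) = p(n−1) + p(n−2) − p(n−5) − p(n−7) + …: p(7) = p(6) + p(5) − p(2) − p(0) = 11 + 7 − 2 − 1 = 15; C(7,3) = 35.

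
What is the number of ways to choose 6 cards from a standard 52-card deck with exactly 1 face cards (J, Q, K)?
7,896,096

Explanation: 12 face cards and 40 non-face cards: C(12,1) × C(40,5) = 12 × 658,008 = 7,896,096.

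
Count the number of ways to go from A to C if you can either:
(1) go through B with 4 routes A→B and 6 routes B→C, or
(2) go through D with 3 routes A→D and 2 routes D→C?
30

Reasoning: Route via B: 4×6=24. Route via D: 3×2=6. Total: 30.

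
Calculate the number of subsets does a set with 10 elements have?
1,024

Solution: Each element can be included or excluded: 2^10 = 1,024.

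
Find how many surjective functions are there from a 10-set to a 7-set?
29,635,200

Solution: Onto functions = 7! × S(10,7)
First compute S(10,7) via recurrence:
Using the Stirling recurrence: S(n,k) = k·S(n-1,k) + S(n-1,k-1)
S(10,7) = 7·S(9,7) + S(9,6)
         = 7·462 + 2646
         = 3234 + 2646
         = 5,880
Then: 5040 × 5880 = 29,635,200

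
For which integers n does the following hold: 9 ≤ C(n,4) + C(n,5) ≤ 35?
6

C(5,4)+C(5,5)=6; C(6,4)+C(6,5)=21; C(7,4)+C(7,5)=56. So valid n = 6.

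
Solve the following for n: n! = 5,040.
7

Solution: n! is strictly increasing. 5! = 120, 6! = 720, 7! = 5,040 ✓. So n = 7.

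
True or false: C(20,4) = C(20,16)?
True

Reasoning: C(20,4) = C(20,20-4) by the symmetry property; both equal 4,845.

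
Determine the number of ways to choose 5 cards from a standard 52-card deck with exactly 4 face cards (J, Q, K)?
19,800

12 face cards and 40 non-face cards: C(12,4) × C(40,1) = 495 × 40 = 19,800.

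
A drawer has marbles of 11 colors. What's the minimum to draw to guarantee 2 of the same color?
12

Working:
Worst case: 1 of each = 11. One more: 12.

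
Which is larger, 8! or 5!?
8!
8!=40,320, 5!=120. 8! > 5!.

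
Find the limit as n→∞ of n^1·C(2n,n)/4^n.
∞

Solution: C(2n,n) ~ 4^n/√(πn), so n^1·C(2n,n)/4^n ~ n^(1 − 1/2)/√π → ∞.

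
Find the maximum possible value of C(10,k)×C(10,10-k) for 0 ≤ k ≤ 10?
63,504

Solution: C(10,k)·C(10,10-k) = C(10,k)², maximised at the centre k = 5: C(10,5)² = 63,504.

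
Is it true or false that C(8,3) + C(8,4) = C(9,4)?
Pascal's identity: LHS = 56 + 70 = 126; RHS = C(9,4) = 126. Both sides agree, so the statement holds.
Final answer: True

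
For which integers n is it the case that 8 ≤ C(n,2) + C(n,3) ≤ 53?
4, 5, 6

Working:
C(3,2)+C(3,3)=4; C(4,2)+C(4,3)=10; C(5,2)+C(5,3)=20; C(6,2)+C(6,3)=35; C(7,2)+C(7,3)=56. So valid n = 4, 5, 6.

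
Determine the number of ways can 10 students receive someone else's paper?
Using D(n) = (n-1)[D(n-1) + D(n-2)]:
D(10) = (10-1) × [D(9) + D(8)]
      = 9 × [133496 + 14833]
      = 9 × 148329
      = 1,334,961

Answer: 1,334,961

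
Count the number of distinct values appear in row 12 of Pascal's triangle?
7

Solution: Row 12 has entries C(12,0)..C(12,12); by symmetry C(12,k)=C(12,12-k), giving 7 distinct values.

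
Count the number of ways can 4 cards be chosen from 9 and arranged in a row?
3,024

Working:
P(9,4) = 9!/(9-4)! = 3,024.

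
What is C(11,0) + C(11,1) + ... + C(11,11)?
Sum of binomial coefficients = 2^11 = 2,048.
Final answer: 2,048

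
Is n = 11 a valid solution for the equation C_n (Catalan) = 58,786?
Yes

Working:
C_11 = C(22,11)/(11+1) = 705,432/12 = 58,786, which equals 58,786.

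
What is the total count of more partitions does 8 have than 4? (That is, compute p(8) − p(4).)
17

Explanation: Pentagonal recurrence p(n) = p(n−1) + p(n−2) − p(n−5) − p(n−7) + …: p(8) = p(7) + p(6) − p(3) − p(1) = 15 + 11 − 3 − 1 = 22.
p(4) = p(3) + p(2) = 3 + 2 = 5.
Difference = 22 − 5 = 17.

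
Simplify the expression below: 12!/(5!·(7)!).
792

Working:
This is C(12,5) = 792.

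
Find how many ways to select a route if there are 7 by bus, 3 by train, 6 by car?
16

Working:
By the addition principle: 7 + 3 + 6 = 16.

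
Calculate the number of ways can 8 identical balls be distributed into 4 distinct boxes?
165

Working:
C(8+4-1, 4-1) = C(11, 3) = 165.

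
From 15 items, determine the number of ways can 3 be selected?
455

Reasoning: C(15,3) = 15! / (3! × (15-3)!)
         = 15! / (3! × 12!)
         = 455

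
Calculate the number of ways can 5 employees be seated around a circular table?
24

Reasoning: Circular arrangements: (5-1)! = 24.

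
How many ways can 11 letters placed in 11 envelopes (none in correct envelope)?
14,684,570

Working:
Using D(n) = (n-1)[D(n-1) + D(n-2)]:
D(11) = (11-1) × [D(10) + D(9)]
      = 10 × [1334961 + 133496]
      = 10 × 1468457
      = 14,684,570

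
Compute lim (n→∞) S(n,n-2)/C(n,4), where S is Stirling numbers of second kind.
The leading term of S(n,n-2) as a polynomial in n is (3)!!·C(n,4), so the ratio → (3)!! = 3.

Answer: 3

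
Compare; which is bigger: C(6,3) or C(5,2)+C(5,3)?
Equal

Explanation: By Pascal's identity: C(6,3) = C(5,2)+C(5,3) = 20. Equal.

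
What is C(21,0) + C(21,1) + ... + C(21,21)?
2,097,152

Reasoning: Sum of binomial coefficients = 2^21 = 2,097,152.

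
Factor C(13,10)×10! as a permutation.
P(13,10)

Solution: C(13,10)×10! = [13!/(10!(3)!)]×10! = 13!/(3)! = P(13,10) = 1,037,836,800.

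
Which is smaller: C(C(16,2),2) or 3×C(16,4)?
3×C(16,4)

C(C(16,2),2)=7,140, 3×C(16,4)=5,460.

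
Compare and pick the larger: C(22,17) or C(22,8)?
C(22,8)

Explanation: C(22,17)=26,334, C(22,8)=319,770.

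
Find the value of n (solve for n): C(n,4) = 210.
10

C(n,4) = n(n−1)(n−2)(n−3)/4! is increasing in n, and n(n−1)(n−2)(n−3) = 4!·210 = 5,040 ≈ (n−1.5)^4 gives n ≈ 9.9. Check: C(8,4) = 70, C(9,4) = 126, C(10,4) = 210 ✓. So n = 10.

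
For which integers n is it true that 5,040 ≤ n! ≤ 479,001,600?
7, 8, 9, 10, 11, 12

Explanation: n! is strictly increasing; 7! = 5,040 and 12! = 479,001,600, so valid n = 7, 8, 9, 10, 11, 12.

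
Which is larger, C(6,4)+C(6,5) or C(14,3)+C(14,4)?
First=21, Second=1,365.

Answer: C(14,3)+C(14,4)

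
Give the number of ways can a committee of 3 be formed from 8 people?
56

Explanation: C(8,3) = 8! / (3! × (8-3)!)
         = 8! / (3! × 5!)
         = 56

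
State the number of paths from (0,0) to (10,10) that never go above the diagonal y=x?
16,796

Explanation: Counted by the Catalan number C_10: C_10 = C(20,10)/(10+1) = 184,756/11 = 16,796.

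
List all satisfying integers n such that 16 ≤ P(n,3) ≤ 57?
4

P(3,3)=6; P(4,3)=24; P(5,3)=60. So valid n = 4.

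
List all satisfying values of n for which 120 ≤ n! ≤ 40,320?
5, 6, 7, 8

Solution: n! is strictly increasing; 5! = 120 and 8! = 40,320, so valid n = 5, 6, 7, 8.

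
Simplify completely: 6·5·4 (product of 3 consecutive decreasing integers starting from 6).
This is P(6,3) = 6!/(3)! = 120.

Answer: 120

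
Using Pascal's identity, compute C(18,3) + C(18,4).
3,876
C(18,3) + C(18,4) = C(19,4) = 3,876.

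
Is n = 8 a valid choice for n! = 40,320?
Yes
8! = 8·7! = 8·5,040 = 40,320, which equals 40,320.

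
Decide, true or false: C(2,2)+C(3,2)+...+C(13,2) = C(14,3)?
True

Working:
Hockey stick identity gives Σ = C(14,3) = 364; RHS C(14,3) = 364.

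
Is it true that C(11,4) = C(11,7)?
True

Working:
Symmetry C(n,k) = C(n,n-k): C(11,4) = 330 and C(11,7) = 330. Both sides agree, so the statement holds.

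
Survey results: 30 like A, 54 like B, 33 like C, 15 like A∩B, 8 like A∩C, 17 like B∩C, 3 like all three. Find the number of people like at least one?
|A∪B∪C| = 30+54+33-15-8-17+3 = 80.
Final answer: 80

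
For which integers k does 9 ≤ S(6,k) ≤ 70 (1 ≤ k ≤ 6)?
2, 4, 5

Working:
S(6,1)=1; S(6,2)=31; S(6,3)=90; S(6,4)=65; S(6,5)=15; S(6,6)=1. So valid k = 2, 4, 5.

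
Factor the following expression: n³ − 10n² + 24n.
n³ − 10n² + 24n = n(n² − 10n + 24) = n(n − 4)(n − 6).
Final answer: n(n − 4)(n − 6)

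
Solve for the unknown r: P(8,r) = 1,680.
4

Solution: P(8,r) = 8·7·…·(8−r+1), a product of r factors. Multiplying down from 8: 8 = 8; 8·7 = 56; 8·7·6 = 336; 8·7·6·5 = 1,680 ✓ (4 factors). So r = 4.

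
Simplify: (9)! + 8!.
403,200

Explanation: (9)! + 8! = (9)·8! + 8! = (9+1)·8! = 10·8! = 403,200.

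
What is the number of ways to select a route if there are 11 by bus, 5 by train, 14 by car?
30
By the addition principle: 11 + 5 + 14 = 30.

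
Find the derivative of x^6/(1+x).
(6x^5(1+x) - x^6)/(1+x)²
Quotient rule: [6x^{5}(1+x) - x^6]/(1+x)².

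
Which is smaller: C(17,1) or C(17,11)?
C(17,1)

C(17,1)=17, C(17,11)=12,376.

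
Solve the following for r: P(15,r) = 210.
2

Working:
P(15,r) = 15·14·…·(15−r+1), a product of r factors. Multiplying down from 15: 15 = 15; 15·14 = 210 ✓ (2 factors). So r = 2.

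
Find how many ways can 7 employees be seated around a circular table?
720

Circular arrangements: (7-1)! = 720.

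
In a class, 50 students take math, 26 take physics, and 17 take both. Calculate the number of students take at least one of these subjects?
59

Solution: |A∪B| = |A|+|B|-|A∩B| = 50+26-17 = 59.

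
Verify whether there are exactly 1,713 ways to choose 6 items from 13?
False

Solution: C(13,6) = 1,716 ≠ 1713.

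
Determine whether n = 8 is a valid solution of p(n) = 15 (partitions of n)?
No

Pentagonal recurrence p(n) = p(n−1) + p(n−2) − p(n−5) − p(n−7) + …: p(8) = p(7) + p(6) − p(3) − p(1) = 15 + 11 − 3 − 1 = 22, which does not equal 15.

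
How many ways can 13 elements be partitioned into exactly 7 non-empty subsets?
This equals S(13,7), the Stirling number of the 2nd kind.
Using the Stirling recurrence: S(n,k) = k·S(n-1,k) + S(n-1,k-1)
S(13,7) = 7·S(12,7) + S(12,6)
         = 7·627396 + 1323652
         = 4391772 + 1323652
         = 5,715,424

Answer: 5,715,424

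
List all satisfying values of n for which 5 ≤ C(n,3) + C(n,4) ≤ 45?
4, 5, 6

C(3,3)+C(3,4)=1; C(4,3)+C(4,4)=5; C(5,3)+C(5,4)=15; C(6,3)+C(6,4)=35; C(7,3)+C(7,4)=70. So valid n = 4, 5, 6.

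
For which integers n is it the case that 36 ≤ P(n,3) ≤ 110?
5

Explanation: P(4,3)=24; P(5,3)=60; P(6,3)=120. So valid n = 5.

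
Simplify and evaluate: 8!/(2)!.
20,160
This equals 8×7×...×3 = 20,160.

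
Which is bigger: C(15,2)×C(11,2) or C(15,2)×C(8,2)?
C(15,2)×C(11,2)

C(15,2)×C(11,2)=5,775, C(15,2)×C(8,2)=2,940.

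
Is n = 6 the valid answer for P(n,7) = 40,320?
No

P(6,7) = 0 since 7 > 6, which does not equal 40,320.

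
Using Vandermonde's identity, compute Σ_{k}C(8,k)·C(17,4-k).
12,650

Working:
= C(8+17,4) = C(25,4) = 12,650.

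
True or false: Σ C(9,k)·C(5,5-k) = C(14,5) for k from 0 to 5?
True

Reasoning: Vandermonde's identity gives C(14,5) = 2,002; RHS C(14,5) = 2,002.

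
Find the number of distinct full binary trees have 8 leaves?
429

Explanation: Using the Catalan number formula: C_n = C(2n, n) / (n+1)
C_7 = C(14, 7) / (7+1)
     = 3432 / 8
     = 429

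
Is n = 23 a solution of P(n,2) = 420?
No

Reasoning: P(23,2) = 23·22 = 506, which does not equal 420.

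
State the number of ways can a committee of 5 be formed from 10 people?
C(10,5) = 10! / (5! × (10-5)!)
         = 10! / (5! × 5!)
         = 252
Final answer: 252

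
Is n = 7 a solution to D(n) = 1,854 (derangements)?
Yes
D(7) = (7-1)·[D(6) + D(5)] = 6·[265 + 44] = 1,854, which equals 1,854.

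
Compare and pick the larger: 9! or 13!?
13!

Reasoning: 9!=362,880, 13!=6,227,020,800. 13! > 9!.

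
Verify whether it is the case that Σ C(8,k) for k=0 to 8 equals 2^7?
False

Binomial theorem: Σ C(8,k) = (1+1)^8 = 2^8 = 256; RHS 2^7 = 128.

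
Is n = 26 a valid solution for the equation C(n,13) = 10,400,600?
C(26,13) = 26·25·24·23·22·21·20·19·18·17·16·15·14/13! = 64,764,752,532,480,000/6,227,020,800 = 10,400,600, which equals 10,400,600.

Answer: Yes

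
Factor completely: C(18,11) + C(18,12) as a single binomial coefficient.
C(19,12)

By Pascal's identity: C(18,11) + C(18,12) = C(19,12) = 50,388.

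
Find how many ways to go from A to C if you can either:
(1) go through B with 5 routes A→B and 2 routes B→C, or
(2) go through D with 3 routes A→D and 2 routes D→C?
16
Route via B: 5×2=10. Route via D: 3×2=6. Total: 16.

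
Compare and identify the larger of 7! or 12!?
12!

7!=5,040, 12!=479,001,600. 12! > 7!.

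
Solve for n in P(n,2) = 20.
5
P(n,2) = n(n−1) is increasing in n; n(n−1) ≈ (n−0.5)^2 = 20 gives n ≈ 5.0. Check: P(3,2) = 6, P(4,2) = 12, P(5,2) = 20 ✓. So n = 5.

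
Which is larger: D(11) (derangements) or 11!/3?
D(11)

Explanation: D(11) = (11-1)·[D(10) + D(9)] = 10·[1,334,961 + 133,496] = 14,684,570; 11!/3 = 39,916,800/3 = 13,305,600.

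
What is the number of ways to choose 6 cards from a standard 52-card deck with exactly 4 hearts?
529,815

Working:
13 hearts and 39 non-hearts: C(13,4) × C(39,2) = 715 × 741 = 529,815.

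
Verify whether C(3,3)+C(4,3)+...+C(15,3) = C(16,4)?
True

Hockey stick identity gives Σ = C(16,4) = 1,820; RHS C(16,4) = 1,820.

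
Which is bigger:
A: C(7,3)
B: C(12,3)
A=C(7,3)=35, B=C(12,3)=220.
Final answer: B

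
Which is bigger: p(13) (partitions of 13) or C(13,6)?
C(13,6)
Pentagonal recurrence p(n) = p(n−1) + p(n−2) − p(n−5) − p(n−7) + …: p(13) = p(12) + p(11) − p(8) − p(6) + p(1) = 77 + 56 − 22 − 11 + 1 = 101; C(13,6) = 1,716.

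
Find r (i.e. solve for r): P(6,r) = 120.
P(6,r) = 6·5·…·(6−r+1), a product of r factors. Multiplying down from 6: 6 = 6; 6·5 = 30; 6·5·4 = 120 ✓ (3 factors). So r = 3.

Answer: 3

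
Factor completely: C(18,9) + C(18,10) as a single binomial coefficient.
C(19,10)

Working:
By Pascal's identity: C(18,9) + C(18,10) = C(19,10) = 92,378.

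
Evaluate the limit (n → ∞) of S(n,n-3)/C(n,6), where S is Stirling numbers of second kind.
15
The leading term of S(n,n-3) as a polynomial in n is (5)!!·C(n,6), so the ratio → (5)!! = 15.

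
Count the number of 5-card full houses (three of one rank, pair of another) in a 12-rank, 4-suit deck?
Triple rank: 12. Triple suits: C(4,3)=4. Pair rank: 11. Pair suits: C(4,2)=6. Total: 3,168.

Answer: 3,168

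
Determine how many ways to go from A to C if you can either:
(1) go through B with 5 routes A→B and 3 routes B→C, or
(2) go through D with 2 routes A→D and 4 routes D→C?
23

Route via B: 5×3=15. Route via D: 2×4=8. Total: 23.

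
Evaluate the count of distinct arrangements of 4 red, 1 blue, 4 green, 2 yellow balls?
34,650

Explanation: Multinomial: 11!/(4! × 1! × 4! × 2!) = 34,650.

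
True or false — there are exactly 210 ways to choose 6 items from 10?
True

C(10,6) = 210.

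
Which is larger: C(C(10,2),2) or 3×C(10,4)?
C(C(10,2),2)=990, 3×C(10,4)=630.
Final answer: C(C(10,2),2)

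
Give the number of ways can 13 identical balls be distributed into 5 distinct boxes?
2,380

Working:
C(13+5-1, 5-1) = C(17, 4) = 2,380.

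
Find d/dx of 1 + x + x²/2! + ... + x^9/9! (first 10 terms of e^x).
1 + x + x²/2! + ... + x^8/8!
Differentiating term by term gives the first 9 terms of e^x.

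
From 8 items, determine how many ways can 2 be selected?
28

Solution: C(8,2) = 8! / (2! × (8-2)!)
         = 8! / (2! × 6!)
         = 28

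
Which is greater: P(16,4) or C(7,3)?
P(16,4)

Solution: P(16,4)=43,680, C(7,3)=35.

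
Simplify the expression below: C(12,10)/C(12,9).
C(n,k+1)/C(n,k) = (n−k)/(k+1). Here (12−9)/(9+1) = 3/10 = 3/10.

Answer: 3/10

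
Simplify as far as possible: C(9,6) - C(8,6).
56

Reasoning: C(9,6) - C(8,6) = C(8,5) = 56.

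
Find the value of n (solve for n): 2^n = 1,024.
10

Explanation: 2^10 = 1,024, so n = 10.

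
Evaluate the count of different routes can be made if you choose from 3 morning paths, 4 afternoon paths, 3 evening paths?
36

Explanation: By the multiplication principle: 3 × 4 × 3 = 36.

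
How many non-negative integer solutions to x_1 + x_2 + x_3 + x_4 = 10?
286

C(10+4-1, 4-1) = 286.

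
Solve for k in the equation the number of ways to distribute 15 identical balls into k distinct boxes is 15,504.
6
Stars and bars: the count is C(15+k−1, k−1), increasing in k. k=4: C(18,3) = 816, k=5: C(19,4) = 3,876, k=6: C(20,5) = 15,504 ✓. So k = 6.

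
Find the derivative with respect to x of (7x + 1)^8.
56(7x + 1)^7
Chain rule: 8(7x+1)^{7} × 7 = 56(7x+1)^{7}.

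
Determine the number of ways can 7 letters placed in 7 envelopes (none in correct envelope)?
Using D(n) = (n-1)[D(n-1) + D(n-2)]:
D(7) = (7-1) × [D(6) + D(5)]
      = 6 × [265 + 44]
      = 6 × 309
      = 1,854
Final answer: 1,854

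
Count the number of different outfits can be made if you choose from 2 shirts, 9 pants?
18

Solution: By the multiplication principle: 2 × 9 = 18.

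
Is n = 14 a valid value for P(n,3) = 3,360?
P(14,3) = 14·13·12 = 2,184, which does not equal 3,360.
Final answer: No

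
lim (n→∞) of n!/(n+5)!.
0

n!/(n+5)! = 1/[(n+1)(n+2)···(n+5)] → 0 as n → ∞.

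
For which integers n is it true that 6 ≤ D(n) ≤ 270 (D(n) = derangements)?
4, 5, 6
Using D(n) = (n−1)[D(n−1) + D(n−2)] with D(1)=0, D(2)=1: D(3)=2; D(4)=9; D(5)=44; D(6)=265; D(7)=1,854. So valid n = 4, 5, 6.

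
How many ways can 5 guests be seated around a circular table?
Circular arrangements: (5-1)! = 24.
Final answer: 24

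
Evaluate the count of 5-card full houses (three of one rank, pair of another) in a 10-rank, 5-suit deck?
Triple rank: 10. Triple suits: C(5,3)=10. Pair rank: 9. Pair suits: C(5,2)=10. Total: 9,000.

Answer: 9,000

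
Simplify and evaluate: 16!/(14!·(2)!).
120

Working:
This is C(16,14) = 120.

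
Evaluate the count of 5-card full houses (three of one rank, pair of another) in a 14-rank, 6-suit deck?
Triple rank: 14. Triple suits: C(6,3)=20. Pair rank: 13. Pair suits: C(6,2)=15. Total: 54,600.
Final answer: 54,600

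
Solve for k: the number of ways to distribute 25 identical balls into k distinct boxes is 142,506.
Stars and bars: the count is C(25+k−1, k−1), increasing in k. k=4: C(28,3) = 3,276, k=5: C(29,4) = 23,751, k=6: C(30,5) = 142,506 ✓. So k = 6.
Final answer: 6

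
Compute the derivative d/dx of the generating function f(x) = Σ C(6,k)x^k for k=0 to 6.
Σ k·C(6,k)x^(k-1) for k=1 to 6
Term-by-term differentiation gives Σ k·C(6,k)x^{k-1} for k=1 to 6.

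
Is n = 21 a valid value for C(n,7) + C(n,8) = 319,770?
Yes

Reasoning: C(21,7) + C(21,8) = 116,280 + 203,490 = 319,770, which equals 319,770.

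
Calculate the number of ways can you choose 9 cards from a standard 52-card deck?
3,679,075,400

Explanation: C(52,9) = 3,679,075,400.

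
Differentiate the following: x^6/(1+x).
Quotient rule: [6x^{5}(1+x) - x^6]/(1+x)².

Answer: (6x^5(1+x) - x^6)/(1+x)²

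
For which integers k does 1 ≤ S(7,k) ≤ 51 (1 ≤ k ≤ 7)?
1, 6, 7

Explanation: S(7,1)=1; S(7,2)=63; S(7,3)=301; S(7,4)=350; S(7,5)=140; S(7,6)=21; S(7,7)=1. So valid k = 1, 6, 7.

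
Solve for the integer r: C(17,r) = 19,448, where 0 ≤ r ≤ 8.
C(17,r) is increasing for 0 ≤ r ≤ 8. Stepping up (C(17,r+1) = C(17,r)·(17−r)/(r+1)): C(17,1) = 17, C(17,2) = 136, C(17,3) = 680, C(17,4) = 2,380, C(17,5) = 6,188, C(17,6) = 12,376, C(17,7) = 19,448 ✓. So r = 7.
Final answer: 7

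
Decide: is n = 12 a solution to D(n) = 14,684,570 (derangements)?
No

Reasoning: D(12) = (12-1)·[D(11) + D(10)] = 11·[14,684,570 + 1,334,961] = 176,214,841, which does not equal 14,684,570.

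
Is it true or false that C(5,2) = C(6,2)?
False

Solution: LHS = C(5,2) = 10; RHS = C(6,2) = 15. 10 ≠ 15, so the statement does not hold.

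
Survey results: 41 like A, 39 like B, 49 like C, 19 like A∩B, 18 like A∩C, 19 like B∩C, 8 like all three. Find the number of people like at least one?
|A∪B∪C| = 41+39+49-19-18-19+8 = 81.

Answer: 81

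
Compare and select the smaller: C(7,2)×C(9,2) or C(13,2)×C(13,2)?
C(7,2)×C(9,2)
C(7,2)×C(9,2)=756, C(13,2)×C(13,2)=6,084.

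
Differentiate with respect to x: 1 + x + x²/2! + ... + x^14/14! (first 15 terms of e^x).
1 + x + x²/2! + ... + x^13/13!
Differentiating term by term gives the first 14 terms of e^x.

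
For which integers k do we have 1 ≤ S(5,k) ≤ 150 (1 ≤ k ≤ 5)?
1, 2, 3, 4, 5

S(5,1)=1; S(5,2)=15; S(5,3)=25; S(5,4)=10; S(5,5)=1. So valid k = 1, 2, 3, 4, 5.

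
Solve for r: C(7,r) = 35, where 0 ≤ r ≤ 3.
3

C(7,r) is increasing for 0 ≤ r ≤ 3. Stepping up (C(7,r+1) = C(7,r)·(7−r)/(r+1)): C(7,1) = 7, C(7,2) = 21, C(7,3) = 35 ✓. So r = 3.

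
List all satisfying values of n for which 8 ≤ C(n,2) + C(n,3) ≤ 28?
4, 5

Reasoning: C(3,2)+C(3,3)=4; C(4,2)+C(4,3)=10; C(5,2)+C(5,3)=20; C(6,2)+C(6,3)=35. So valid n = 4, 5.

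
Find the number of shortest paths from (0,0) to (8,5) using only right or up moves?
1,287

Working:
Choose 8 rights from 13 moves: C(13,8) = 1,287.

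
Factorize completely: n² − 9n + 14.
(n − 2)(n − 7)

Explanation: Seek roots whose sum is 9 and product is 14: (2, 7). So n² − 9n + 14 = (n − 2)(n − 7).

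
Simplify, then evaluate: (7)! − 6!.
4,320
(7)! − 6! = (7)·6! − 6! = (7−1)·6! = 6·6! = 4,320.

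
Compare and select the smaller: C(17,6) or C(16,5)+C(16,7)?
C(17,6)
C(17,6)=12,376; C(16,5)+C(16,7)=4,368+11,440=15,808.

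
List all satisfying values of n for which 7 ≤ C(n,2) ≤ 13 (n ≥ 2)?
C(4,2)=6; C(5,2)=10; C(6,2)=15. So valid n = 5.
Final answer: 5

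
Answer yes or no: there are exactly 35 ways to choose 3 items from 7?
Yes

Working:
C(7,3) = 35.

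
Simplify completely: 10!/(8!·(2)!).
45

Explanation: This is C(10,8) = 45.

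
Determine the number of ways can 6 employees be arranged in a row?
Arrangements of 6 distinct objects: 6! = 720.
Final answer: 720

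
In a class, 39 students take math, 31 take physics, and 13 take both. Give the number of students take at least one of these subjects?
57

Explanation: |A∪B| = |A|+|B|-|A∩B| = 39+31-13 = 57.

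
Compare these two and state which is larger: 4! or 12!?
12!

Solution: 4!=24, 12!=479,001,600. 12! > 4!.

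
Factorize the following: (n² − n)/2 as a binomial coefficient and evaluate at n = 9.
C(n,2); C(9,2) = 36

Explanation: (n² − n)/2 = n(n−1)/2 = C(n,2). At n = 9: C(9,2) = 36.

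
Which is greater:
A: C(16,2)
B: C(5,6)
A

Reasoning: A=C(16,2)=120, B=C(5,6)=0.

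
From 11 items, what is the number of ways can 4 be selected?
330

Explanation: C(11,4) = 11! / (4! × (11-4)!)
         = 11! / (4! × 7!)
         = 330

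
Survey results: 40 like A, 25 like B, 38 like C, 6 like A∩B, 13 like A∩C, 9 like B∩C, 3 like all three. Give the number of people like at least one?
78

Explanation: |A∪B∪C| = 40+25+38-6-13-9+3 = 78.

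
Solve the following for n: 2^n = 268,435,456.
28

Working:
268,435,456 = 1,024 × 1,024 × 256 = 2^10 × 2^10 × 2^8 = 2^28, so n = 28.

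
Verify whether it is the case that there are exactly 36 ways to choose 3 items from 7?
False

Reasoning: C(7,3) = 35 ≠ 36.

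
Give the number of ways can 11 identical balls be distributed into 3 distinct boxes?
C(11+3-1, 3-1) = C(13, 2) = 78.
Final answer: 78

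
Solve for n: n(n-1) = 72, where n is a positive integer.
9

n² − n − 72 = 0, so n = (1 ± √(1 + 4·72))/2 = (1 ± √289)/2 = (1 ± 17)/2, i.e. n = 9 or n = -8. Taking the positive root, n = 9 (check: 9×8 = 72).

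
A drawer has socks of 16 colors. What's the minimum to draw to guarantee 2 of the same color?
17

Solution: Worst case: 1 of each = 16. One more: 17.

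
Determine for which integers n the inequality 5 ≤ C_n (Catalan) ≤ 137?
3, 4, 5, 6
C_2=2; C_3=5; C_4=14; C_5=42; C_6=132; C_7=429. So valid n = 3, 4, 5, 6.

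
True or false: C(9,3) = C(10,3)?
False

Solution: LHS = C(9,3) = 84; RHS = C(10,3) = 120. 84 ≠ 120, so the statement does not hold.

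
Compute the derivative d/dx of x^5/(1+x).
(5x^4(1+x) - x^5)/(1+x)²

Working:
Quotient rule: [5x^{4}(1+x) - x^5]/(1+x)².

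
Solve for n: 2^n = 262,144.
18

Solution: 262,144 = 1,024 × 256 = 2^10 × 2^8 = 2^18, so n = 18.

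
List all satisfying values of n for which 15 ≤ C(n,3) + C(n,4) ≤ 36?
5, 6

Explanation: C(4,3)+C(4,4)=5; C(5,3)+C(5,4)=15; C(6,3)+C(6,4)=35; C(7,3)+C(7,4)=70. So valid n = 5, 6.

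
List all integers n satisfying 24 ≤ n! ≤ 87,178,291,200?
4, 5, 6, 7, 8, 9, 10, 11, 12, 13, 14

Explanation: n! is strictly increasing; 4! = 24 and 14! = 87,178,291,200, so valid n = 4, 5, 6, 7, 8, 9, 10, 11, 12, 13, 14.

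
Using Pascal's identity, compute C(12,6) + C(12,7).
1,716

Solution: C(12,6) + C(12,7) = C(13,7) = 1,716.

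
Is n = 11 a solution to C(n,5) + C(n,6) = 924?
C(11,5) + C(11,6) = 462 + 462 = 924, which equals 924.

Answer: Yes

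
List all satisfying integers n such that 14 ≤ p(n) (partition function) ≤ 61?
7, 8, 9, 10, 11

Reasoning: Tabulating p(n) via p(n) = p(n−1) + p(n−2) − p(n−5) − p(n−7) + …: p(6)=11; p(7)=15; p(8)=22; p(9)=30; p(10)=42; p(11)=56; p(12)=77. So valid n = 7, 8, 9, 10, 11.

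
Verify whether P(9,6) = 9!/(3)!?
True

Permutation formula P(n,k) = n!/(n-k)!: 9!/3! = 362,880/6 = 60,480 = P(9,6). The statement holds.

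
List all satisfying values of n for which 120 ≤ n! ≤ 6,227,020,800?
5, 6, 7, 8, 9, 10, 11, 12, 13

Explanation: n! is strictly increasing; 5! = 120 and 13! = 6,227,020,800, so valid n = 5, 6, 7, 8, 9, 10, 11, 12, 13.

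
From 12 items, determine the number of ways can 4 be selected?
495

Explanation: C(12,4) = 12! / (4! × (12-4)!)
         = 12! / (4! × 8!)
         = 495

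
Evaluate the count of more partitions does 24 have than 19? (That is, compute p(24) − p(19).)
1,085

Solution: Pentagonal recurrence p(n) = p(n−1) + p(n−2) − p(n−5) − p(n−7) + …: p(24) = p(23) + p(22) − p(19) − p(17) + p(12) + p(9) − p(2) = 1,255 + 1,002 − 490 − 297 + 77 + 30 − 2 = 1,575.
p(19) = p(18) + p(17) − p(14) − p(12) + p(7) + p(4) = 385 + 297 − 135 − 77 + 15 + 5 = 490.
Difference = 1,575 − 490 = 1,085.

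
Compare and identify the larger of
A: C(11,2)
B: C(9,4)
B

A=C(11,2)=55, B=C(9,4)=126.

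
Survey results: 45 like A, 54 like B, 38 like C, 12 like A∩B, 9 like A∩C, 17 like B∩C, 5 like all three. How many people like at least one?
104

|A∪B∪C| = 45+54+38-12-9-17+5 = 104.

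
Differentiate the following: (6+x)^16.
Using the power rule: d/dx (6+x)^16 = 16(6+x)^{15}.
Final answer: 16(6+x)^15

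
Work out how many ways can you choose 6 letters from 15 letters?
C(15,6) = 15! / (6! × (15-6)!)
         = 15! / (6! × 9!)
         = 5,005
Final answer: 5,005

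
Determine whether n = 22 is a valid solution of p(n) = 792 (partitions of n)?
No

Working:
Pentagonal recurrence p(n) = p(n−1) + p(n−2) − p(n−5) − p(n−7) + …: p(22) = p(21) + p(20) − p(17) − p(15) + p(10) + p(7) − p(0) = 792 + 627 − 297 − 176 + 42 + 15 − 1 = 1,002, which does not equal 792.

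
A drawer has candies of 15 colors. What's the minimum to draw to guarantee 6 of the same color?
76

Reasoning: Worst case: 5 of each = 75. One more: 76.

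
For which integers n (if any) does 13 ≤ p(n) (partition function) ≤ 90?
7, 8, 9, 10, 11, 12

Explanation: Tabulating p(n) via p(n) = p(n−1) + p(n−2) − p(n−5) − p(n−7) + …: p(6)=11; p(7)=15; p(8)=22; p(9)=30; p(10)=42; p(11)=56; p(12)=77; p(13)=101. So valid n = 7, 8, 9, 10, 11, 12.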